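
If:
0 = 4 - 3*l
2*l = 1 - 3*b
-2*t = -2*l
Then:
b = -5/9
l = 4/3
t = 4/3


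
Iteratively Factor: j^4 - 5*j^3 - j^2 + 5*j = (j - 1)*(j^3 - 4*j^2 - 5*j) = j*(j - 1)*(j^2 - 4*j - 5) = j*(j - 1)*(j + 1)*(j - 5)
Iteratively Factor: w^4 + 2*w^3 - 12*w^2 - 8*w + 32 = (w + 2)*(w^3 - 12*w + 16) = (w - 2)*(w + 2)*(w^2 + 2*w - 8) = (w - 2)*(w + 2)*(w + 4)*(w - 2)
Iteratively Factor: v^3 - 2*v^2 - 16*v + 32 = (v + 4)*(v^2 - 6*v + 8) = (v - 2)*(v + 4)*(v - 4)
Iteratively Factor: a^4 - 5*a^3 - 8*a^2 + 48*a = (a)*(a^3 - 5*a^2 - 8*a + 48) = a*(a - 4)*(a^2 - a - 12) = a*(a - 4)^2*(a + 3)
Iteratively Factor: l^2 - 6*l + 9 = (l - 3)*(l - 3)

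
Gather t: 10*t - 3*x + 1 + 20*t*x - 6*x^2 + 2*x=t*(20*x + 10) - 6*x^2 - x + 1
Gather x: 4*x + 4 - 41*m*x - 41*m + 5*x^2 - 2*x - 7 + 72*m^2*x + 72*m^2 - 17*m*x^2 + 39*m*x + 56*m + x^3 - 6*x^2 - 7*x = 72*m^2 + 15*m + x^3 + x^2*(-17*m - 1) + x*(72*m^2 - 2*m - 5) - 3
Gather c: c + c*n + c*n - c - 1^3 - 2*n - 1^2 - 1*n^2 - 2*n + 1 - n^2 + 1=2*c*n - 2*n^2 - 4*n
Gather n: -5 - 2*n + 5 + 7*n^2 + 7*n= 7*n^2 + 5*n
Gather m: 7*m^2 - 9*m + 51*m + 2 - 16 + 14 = 7*m^2 + 42*m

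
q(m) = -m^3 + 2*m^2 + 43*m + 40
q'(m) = -3*m^2 + 4*m + 43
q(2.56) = 146.41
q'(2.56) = 33.58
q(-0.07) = 37.00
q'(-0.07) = 42.71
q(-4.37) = -26.26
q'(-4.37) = -31.77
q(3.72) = 176.16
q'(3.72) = 16.36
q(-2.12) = -32.64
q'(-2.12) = 21.04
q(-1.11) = -3.90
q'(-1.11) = 34.86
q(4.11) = 181.09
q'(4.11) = 8.76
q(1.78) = 117.24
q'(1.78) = 40.61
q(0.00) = 40.00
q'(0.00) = 43.00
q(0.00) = 40.00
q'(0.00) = 43.00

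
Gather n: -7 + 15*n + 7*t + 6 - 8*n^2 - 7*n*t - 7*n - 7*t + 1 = -8*n^2 + n*(8 - 7*t)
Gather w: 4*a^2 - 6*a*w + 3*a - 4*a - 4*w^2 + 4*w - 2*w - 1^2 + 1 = 4*a^2 - a - 4*w^2 + w*(2 - 6*a)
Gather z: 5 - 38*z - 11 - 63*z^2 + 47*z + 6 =-63*z^2 + 9*z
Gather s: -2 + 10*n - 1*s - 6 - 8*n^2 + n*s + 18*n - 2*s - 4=-8*n^2 + 28*n + s*(n - 3) - 12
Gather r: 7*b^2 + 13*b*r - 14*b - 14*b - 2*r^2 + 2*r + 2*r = 7*b^2 - 28*b - 2*r^2 + r*(13*b + 4)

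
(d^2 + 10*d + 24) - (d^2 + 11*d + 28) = -d - 4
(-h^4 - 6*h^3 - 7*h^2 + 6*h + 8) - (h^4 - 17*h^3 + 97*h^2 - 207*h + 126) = -2*h^4 + 11*h^3 - 104*h^2 + 213*h - 118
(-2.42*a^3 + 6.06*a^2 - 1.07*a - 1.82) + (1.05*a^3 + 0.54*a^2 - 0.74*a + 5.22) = -1.37*a^3 + 6.6*a^2 - 1.81*a + 3.4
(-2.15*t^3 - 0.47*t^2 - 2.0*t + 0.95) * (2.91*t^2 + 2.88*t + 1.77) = -6.2565*t^5 - 7.5597*t^4 - 10.9791*t^3 - 3.8274*t^2 - 0.804*t + 1.6815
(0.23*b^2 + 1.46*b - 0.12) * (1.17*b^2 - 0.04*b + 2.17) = 0.2691*b^4 + 1.699*b^3 + 0.3003*b^2 + 3.173*b - 0.2604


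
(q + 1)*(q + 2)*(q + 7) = q^3 + 10*q^2 + 23*q + 14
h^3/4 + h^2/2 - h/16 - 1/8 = (h/4 + 1/2)*(h - 1/2)*(h + 1/2)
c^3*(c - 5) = c^4 - 5*c^3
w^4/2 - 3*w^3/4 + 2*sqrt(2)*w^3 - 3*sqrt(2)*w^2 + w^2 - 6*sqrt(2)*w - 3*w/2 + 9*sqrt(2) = (w/2 + sqrt(2))*(w - 3/2)*(w - sqrt(2))*(w + 3*sqrt(2))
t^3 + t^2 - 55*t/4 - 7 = (t - 7/2)*(t + 1/2)*(t + 4)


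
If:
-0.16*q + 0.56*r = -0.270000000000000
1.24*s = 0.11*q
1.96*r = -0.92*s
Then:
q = 1.47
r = -0.06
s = 0.13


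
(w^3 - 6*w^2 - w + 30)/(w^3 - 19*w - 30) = (w - 3)/(w + 3)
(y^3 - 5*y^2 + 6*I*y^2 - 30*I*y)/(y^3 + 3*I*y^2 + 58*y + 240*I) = y*(y - 5)/(y^2 - 3*I*y + 40)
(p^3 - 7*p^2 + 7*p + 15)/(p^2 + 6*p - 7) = (p^3 - 7*p^2 + 7*p + 15)/(p^2 + 6*p - 7)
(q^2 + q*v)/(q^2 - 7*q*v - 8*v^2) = q/(q - 8*v)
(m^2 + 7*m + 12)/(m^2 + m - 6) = (m + 4)/(m - 2)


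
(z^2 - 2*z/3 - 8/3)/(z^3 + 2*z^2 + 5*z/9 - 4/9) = 3*(z - 2)/(3*z^2 + 2*z - 1)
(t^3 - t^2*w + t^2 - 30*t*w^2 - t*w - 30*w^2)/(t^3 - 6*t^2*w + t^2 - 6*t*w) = (t + 5*w)/t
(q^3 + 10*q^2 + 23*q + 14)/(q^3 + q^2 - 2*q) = (q^2 + 8*q + 7)/(q*(q - 1))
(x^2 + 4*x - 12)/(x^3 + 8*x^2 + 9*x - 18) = (x - 2)/(x^2 + 2*x - 3)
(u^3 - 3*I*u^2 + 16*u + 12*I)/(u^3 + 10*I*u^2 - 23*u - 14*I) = (u - 6*I)/(u + 7*I)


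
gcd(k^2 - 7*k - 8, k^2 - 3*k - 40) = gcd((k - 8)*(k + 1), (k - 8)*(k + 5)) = k - 8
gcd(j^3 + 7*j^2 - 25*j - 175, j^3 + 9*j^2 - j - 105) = j^2 + 12*j + 35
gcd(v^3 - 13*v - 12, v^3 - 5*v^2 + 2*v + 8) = v^2 - 3*v - 4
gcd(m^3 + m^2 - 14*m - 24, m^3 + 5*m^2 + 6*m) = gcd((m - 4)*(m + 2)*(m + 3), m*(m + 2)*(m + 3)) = m^2 + 5*m + 6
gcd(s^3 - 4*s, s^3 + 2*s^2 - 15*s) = s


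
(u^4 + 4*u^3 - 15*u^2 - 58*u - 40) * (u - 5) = u^5 - u^4 - 35*u^3 + 17*u^2 + 250*u + 200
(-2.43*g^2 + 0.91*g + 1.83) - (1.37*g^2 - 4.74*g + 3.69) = -3.8*g^2 + 5.65*g - 1.86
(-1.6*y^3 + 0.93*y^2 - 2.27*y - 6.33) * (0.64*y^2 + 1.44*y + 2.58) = -1.024*y^5 - 1.7088*y^4 - 4.2416*y^3 - 4.9206*y^2 - 14.9718*y - 16.3314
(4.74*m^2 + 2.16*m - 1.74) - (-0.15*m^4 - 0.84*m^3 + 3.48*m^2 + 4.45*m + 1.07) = 0.15*m^4 + 0.84*m^3 + 1.26*m^2 - 2.29*m - 2.81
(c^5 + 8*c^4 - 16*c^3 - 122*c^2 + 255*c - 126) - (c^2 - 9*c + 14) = c^5 + 8*c^4 - 16*c^3 - 123*c^2 + 264*c - 140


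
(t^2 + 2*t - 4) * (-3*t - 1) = -3*t^3 - 7*t^2 + 10*t + 4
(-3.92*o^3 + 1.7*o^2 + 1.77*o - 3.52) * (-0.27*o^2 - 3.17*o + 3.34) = 1.0584*o^5 + 11.9674*o^4 - 18.9597*o^3 + 1.0175*o^2 + 17.0702*o - 11.7568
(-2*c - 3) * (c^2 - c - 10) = -2*c^3 - c^2 + 23*c + 30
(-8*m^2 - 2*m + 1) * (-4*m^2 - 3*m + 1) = 32*m^4 + 32*m^3 - 6*m^2 - 5*m + 1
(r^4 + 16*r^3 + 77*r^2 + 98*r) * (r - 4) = r^5 + 12*r^4 + 13*r^3 - 210*r^2 - 392*r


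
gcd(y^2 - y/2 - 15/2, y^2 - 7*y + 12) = y - 3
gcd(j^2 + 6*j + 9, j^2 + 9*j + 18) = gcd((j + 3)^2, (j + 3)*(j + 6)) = j + 3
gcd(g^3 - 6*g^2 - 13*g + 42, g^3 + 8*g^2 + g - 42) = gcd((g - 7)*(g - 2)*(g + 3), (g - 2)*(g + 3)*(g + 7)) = g^2 + g - 6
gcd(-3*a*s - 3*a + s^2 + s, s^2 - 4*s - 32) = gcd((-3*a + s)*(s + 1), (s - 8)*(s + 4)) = 1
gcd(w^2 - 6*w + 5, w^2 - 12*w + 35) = w - 5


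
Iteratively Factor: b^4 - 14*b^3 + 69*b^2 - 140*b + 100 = (b - 2)*(b^3 - 12*b^2 + 45*b - 50) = (b - 2)^2*(b^2 - 10*b + 25) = (b - 5)*(b - 2)^2*(b - 5)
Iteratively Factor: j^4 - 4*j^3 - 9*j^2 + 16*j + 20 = (j + 2)*(j^3 - 6*j^2 + 3*j + 10) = (j + 1)*(j + 2)*(j^2 - 7*j + 10) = (j - 2)*(j + 1)*(j + 2)*(j - 5)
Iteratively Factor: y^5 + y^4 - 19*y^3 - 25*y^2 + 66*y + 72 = (y - 2)*(y^4 + 3*y^3 - 13*y^2 - 51*y - 36) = (y - 2)*(y + 3)*(y^3 - 13*y - 12) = (y - 4)*(y - 2)*(y + 3)*(y^2 + 4*y + 3) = (y - 4)*(y - 2)*(y + 3)^2*(y + 1)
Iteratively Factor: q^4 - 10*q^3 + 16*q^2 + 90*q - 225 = (q - 3)*(q^3 - 7*q^2 - 5*q + 75) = (q - 5)*(q - 3)*(q^2 - 2*q - 15) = (q - 5)^2*(q - 3)*(q + 3)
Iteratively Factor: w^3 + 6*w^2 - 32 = (w + 4)*(w^2 + 2*w - 8) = (w + 4)^2*(w - 2)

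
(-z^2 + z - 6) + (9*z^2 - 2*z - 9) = 8*z^2 - z - 15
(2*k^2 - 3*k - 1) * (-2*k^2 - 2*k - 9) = -4*k^4 + 2*k^3 - 10*k^2 + 29*k + 9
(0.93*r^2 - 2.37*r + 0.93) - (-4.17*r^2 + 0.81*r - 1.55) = 5.1*r^2 - 3.18*r + 2.48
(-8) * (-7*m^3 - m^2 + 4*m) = 56*m^3 + 8*m^2 - 32*m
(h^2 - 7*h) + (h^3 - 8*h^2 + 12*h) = h^3 - 7*h^2 + 5*h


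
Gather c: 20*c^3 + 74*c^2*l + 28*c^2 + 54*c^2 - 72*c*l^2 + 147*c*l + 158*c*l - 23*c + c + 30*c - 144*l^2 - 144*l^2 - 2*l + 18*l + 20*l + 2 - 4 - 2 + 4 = 20*c^3 + c^2*(74*l + 82) + c*(-72*l^2 + 305*l + 8) - 288*l^2 + 36*l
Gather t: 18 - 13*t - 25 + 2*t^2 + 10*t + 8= 2*t^2 - 3*t + 1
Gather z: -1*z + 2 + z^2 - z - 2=z^2 - 2*z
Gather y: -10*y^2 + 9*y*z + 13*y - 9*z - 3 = -10*y^2 + y*(9*z + 13) - 9*z - 3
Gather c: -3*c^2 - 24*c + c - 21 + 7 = -3*c^2 - 23*c - 14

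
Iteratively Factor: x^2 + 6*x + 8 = (x + 4)*(x + 2)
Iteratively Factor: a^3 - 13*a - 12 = (a + 1)*(a^2 - a - 12) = (a - 4)*(a + 1)*(a + 3)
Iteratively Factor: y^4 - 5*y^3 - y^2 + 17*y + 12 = (y - 4)*(y^3 - y^2 - 5*y - 3) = (y - 4)*(y + 1)*(y^2 - 2*y - 3) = (y - 4)*(y + 1)^2*(y - 3)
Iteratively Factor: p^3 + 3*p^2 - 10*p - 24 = (p + 4)*(p^2 - p - 6) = (p + 2)*(p + 4)*(p - 3)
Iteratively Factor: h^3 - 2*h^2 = (h)*(h^2 - 2*h) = h*(h - 2)*(h)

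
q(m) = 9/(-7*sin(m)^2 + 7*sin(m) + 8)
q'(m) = 9*(14*sin(m)*cos(m) - 7*cos(m))/(-7*sin(m)^2 + 7*sin(m) + 8)^2 = 63*(2*sin(m) - 1)*cos(m)/(-7*sin(m)^2 + 7*sin(m) + 8)^2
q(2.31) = 0.96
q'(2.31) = -0.23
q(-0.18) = 1.38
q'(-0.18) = -1.98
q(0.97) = 1.00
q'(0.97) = 0.28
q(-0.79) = -17.83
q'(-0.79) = -421.42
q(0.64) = 0.93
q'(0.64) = 0.10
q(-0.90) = -5.06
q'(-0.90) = -31.78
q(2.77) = 0.94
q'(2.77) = 0.17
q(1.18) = 1.06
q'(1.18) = 0.28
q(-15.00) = 18.45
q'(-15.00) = 462.61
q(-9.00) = 2.29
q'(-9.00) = 6.79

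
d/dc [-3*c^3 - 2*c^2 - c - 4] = -9*c^2 - 4*c - 1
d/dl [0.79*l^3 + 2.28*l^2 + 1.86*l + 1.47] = 2.37*l^2 + 4.56*l + 1.86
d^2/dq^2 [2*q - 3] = 0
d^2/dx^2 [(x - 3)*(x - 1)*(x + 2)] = 6*x - 4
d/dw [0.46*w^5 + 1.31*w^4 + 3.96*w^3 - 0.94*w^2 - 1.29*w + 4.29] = 2.3*w^4 + 5.24*w^3 + 11.88*w^2 - 1.88*w - 1.29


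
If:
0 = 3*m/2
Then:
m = 0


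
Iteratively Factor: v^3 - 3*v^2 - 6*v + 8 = (v - 1)*(v^2 - 2*v - 8) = (v - 1)*(v + 2)*(v - 4)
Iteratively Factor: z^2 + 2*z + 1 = (z + 1)*(z + 1)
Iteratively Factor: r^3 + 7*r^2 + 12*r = (r + 3)*(r^2 + 4*r) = r*(r + 3)*(r + 4)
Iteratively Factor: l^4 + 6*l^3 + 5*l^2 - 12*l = (l)*(l^3 + 6*l^2 + 5*l - 12) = l*(l - 1)*(l^2 + 7*l + 12) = l*(l - 1)*(l + 4)*(l + 3)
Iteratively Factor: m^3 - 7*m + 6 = (m - 1)*(m^2 + m - 6) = (m - 1)*(m + 3)*(m - 2)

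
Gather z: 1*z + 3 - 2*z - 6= -z - 3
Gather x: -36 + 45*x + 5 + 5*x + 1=50*x - 30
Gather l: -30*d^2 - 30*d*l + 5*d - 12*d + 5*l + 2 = -30*d^2 - 7*d + l*(5 - 30*d) + 2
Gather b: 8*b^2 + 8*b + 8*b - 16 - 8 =8*b^2 + 16*b - 24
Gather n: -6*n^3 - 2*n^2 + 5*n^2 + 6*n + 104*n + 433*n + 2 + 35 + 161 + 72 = -6*n^3 + 3*n^2 + 543*n + 270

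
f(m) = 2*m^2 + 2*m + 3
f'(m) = 4*m + 2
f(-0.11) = 2.80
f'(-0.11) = 1.56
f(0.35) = 3.94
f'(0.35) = 3.40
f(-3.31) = 18.29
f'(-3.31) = -11.24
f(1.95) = 14.50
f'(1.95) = 9.80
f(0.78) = 5.78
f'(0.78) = 5.12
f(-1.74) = 5.58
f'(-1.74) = -4.96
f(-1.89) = 6.36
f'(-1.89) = -5.56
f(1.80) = 13.08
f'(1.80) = 9.20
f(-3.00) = 15.00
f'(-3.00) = -10.00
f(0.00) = 3.00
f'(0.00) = 2.00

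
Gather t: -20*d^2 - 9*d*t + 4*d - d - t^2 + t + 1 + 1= -20*d^2 + 3*d - t^2 + t*(1 - 9*d) + 2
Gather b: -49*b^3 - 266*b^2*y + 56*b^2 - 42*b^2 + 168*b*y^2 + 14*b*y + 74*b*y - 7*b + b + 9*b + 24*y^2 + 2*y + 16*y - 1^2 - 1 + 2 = -49*b^3 + b^2*(14 - 266*y) + b*(168*y^2 + 88*y + 3) + 24*y^2 + 18*y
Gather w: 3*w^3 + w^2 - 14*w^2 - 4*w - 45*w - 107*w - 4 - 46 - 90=3*w^3 - 13*w^2 - 156*w - 140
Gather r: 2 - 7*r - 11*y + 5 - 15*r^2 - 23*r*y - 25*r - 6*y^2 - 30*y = -15*r^2 + r*(-23*y - 32) - 6*y^2 - 41*y + 7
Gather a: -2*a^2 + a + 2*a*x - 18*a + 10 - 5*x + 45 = -2*a^2 + a*(2*x - 17) - 5*x + 55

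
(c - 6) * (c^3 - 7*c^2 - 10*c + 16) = c^4 - 13*c^3 + 32*c^2 + 76*c - 96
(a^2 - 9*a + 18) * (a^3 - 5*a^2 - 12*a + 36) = a^5 - 14*a^4 + 51*a^3 + 54*a^2 - 540*a + 648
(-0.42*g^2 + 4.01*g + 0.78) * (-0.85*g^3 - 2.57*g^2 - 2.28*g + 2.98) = 0.357*g^5 - 2.3291*g^4 - 10.0111*g^3 - 12.399*g^2 + 10.1714*g + 2.3244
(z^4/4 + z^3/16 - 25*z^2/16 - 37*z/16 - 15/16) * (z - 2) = z^5/4 - 7*z^4/16 - 27*z^3/16 + 13*z^2/16 + 59*z/16 + 15/8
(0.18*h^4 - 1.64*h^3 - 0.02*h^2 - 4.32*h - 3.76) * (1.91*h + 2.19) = 0.3438*h^5 - 2.7382*h^4 - 3.6298*h^3 - 8.295*h^2 - 16.6424*h - 8.2344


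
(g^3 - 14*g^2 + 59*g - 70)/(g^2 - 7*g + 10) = g - 7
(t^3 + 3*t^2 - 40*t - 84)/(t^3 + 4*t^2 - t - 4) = (t^3 + 3*t^2 - 40*t - 84)/(t^3 + 4*t^2 - t - 4)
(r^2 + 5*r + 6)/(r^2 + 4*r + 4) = (r + 3)/(r + 2)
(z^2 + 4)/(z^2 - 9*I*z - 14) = (z + 2*I)/(z - 7*I)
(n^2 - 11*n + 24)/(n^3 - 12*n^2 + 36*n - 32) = (n - 3)/(n^2 - 4*n + 4)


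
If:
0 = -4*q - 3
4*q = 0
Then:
No Solution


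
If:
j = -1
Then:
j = -1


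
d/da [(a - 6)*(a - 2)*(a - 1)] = 3*a^2 - 18*a + 20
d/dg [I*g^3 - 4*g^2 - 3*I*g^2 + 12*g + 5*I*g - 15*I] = 3*I*g^2 - 8*g - 6*I*g + 12 + 5*I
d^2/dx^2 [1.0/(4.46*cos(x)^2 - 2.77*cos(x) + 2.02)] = (-79.5664*(1 - cos(x)^2)^2 + 37.0626*cos(x)^3 - 11.4193*cos(x)^2 - 79.7206*cos(x) + 76.8938)/(4.46*cos(x)^2 - 2.77*cos(x) + 2.02)^3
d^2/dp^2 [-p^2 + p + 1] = -2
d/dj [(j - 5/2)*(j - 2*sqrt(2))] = 2*j - 2*sqrt(2) - 5/2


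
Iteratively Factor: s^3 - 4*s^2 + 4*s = (s)*(s^2 - 4*s + 4) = s*(s - 2)*(s - 2)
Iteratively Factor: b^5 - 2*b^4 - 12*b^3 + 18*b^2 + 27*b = (b + 1)*(b^4 - 3*b^3 - 9*b^2 + 27*b) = (b + 1)*(b + 3)*(b^3 - 6*b^2 + 9*b) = b*(b + 1)*(b + 3)*(b^2 - 6*b + 9) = b*(b - 3)*(b + 1)*(b + 3)*(b - 3)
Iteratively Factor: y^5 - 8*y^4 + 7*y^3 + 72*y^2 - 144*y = (y - 3)*(y^4 - 5*y^3 - 8*y^2 + 48*y) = (y - 4)*(y - 3)*(y^3 - y^2 - 12*y) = (y - 4)*(y - 3)*(y + 3)*(y^2 - 4*y) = y*(y - 4)*(y - 3)*(y + 3)*(y - 4)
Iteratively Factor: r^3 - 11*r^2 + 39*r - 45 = (r - 3)*(r^2 - 8*r + 15) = (r - 3)^2*(r - 5)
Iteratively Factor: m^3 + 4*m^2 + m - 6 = (m + 2)*(m^2 + 2*m - 3) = (m - 1)*(m + 2)*(m + 3)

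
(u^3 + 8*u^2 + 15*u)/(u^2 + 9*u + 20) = u*(u + 3)/(u + 4)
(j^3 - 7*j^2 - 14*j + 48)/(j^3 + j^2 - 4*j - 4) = (j^2 - 5*j - 24)/(j^2 + 3*j + 2)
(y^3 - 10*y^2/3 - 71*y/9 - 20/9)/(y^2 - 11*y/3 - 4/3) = (3*y^2 - 11*y - 20)/(3*(y - 4))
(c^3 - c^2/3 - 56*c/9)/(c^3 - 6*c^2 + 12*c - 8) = c*(9*c^2 - 3*c - 56)/(9*(c^3 - 6*c^2 + 12*c - 8))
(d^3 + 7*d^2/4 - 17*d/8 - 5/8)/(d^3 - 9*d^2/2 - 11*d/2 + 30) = (4*d^2 - 3*d - 1)/(4*(d^2 - 7*d + 12))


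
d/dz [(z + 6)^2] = 2*z + 12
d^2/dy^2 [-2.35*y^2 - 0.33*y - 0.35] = -4.70000000000000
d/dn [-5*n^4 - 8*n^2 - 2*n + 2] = -20*n^3 - 16*n - 2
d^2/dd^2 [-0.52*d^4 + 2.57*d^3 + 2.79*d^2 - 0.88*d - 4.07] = -6.24*d^2 + 15.42*d + 5.58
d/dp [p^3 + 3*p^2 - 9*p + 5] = 3*p^2 + 6*p - 9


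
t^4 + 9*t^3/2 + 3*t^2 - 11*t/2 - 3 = (t - 1)*(t + 1/2)*(t + 2)*(t + 3)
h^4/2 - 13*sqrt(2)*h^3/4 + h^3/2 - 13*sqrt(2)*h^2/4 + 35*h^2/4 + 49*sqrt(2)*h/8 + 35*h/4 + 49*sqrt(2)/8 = (h/2 + 1/2)*(h - 7*sqrt(2)/2)^2*(h + sqrt(2)/2)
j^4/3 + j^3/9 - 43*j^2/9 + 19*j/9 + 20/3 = (j/3 + 1/3)*(j - 3)*(j - 5/3)*(j + 4)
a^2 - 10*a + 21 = (a - 7)*(a - 3)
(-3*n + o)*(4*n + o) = -12*n^2 + n*o + o^2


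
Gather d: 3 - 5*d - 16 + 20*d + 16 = 15*d + 3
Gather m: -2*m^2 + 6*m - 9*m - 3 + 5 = -2*m^2 - 3*m + 2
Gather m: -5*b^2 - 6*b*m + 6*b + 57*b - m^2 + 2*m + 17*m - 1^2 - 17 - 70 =-5*b^2 + 63*b - m^2 + m*(19 - 6*b) - 88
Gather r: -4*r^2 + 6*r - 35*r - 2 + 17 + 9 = -4*r^2 - 29*r + 24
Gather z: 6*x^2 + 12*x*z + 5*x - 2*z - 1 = 6*x^2 + 5*x + z*(12*x - 2) - 1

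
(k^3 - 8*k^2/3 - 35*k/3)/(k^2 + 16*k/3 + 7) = k*(k - 5)/(k + 3)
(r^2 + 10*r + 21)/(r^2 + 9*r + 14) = (r + 3)/(r + 2)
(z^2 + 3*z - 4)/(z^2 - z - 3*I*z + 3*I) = (z + 4)/(z - 3*I)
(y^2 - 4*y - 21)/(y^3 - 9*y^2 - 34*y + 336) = (y + 3)/(y^2 - 2*y - 48)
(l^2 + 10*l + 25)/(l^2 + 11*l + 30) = (l + 5)/(l + 6)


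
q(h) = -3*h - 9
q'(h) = -3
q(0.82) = -11.46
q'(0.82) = -3.00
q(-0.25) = -8.25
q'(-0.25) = -3.00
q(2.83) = -17.49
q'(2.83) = -3.00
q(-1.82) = -3.54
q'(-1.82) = -3.00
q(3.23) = -18.69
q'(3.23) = -3.00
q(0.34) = -10.02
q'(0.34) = -3.00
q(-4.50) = 4.50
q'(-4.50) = -3.00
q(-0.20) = -8.40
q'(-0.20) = -3.00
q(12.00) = -45.00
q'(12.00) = -3.00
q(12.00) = -45.00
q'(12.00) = -3.00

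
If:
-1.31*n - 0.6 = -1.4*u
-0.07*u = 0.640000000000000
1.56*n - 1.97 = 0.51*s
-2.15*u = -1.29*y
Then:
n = -10.23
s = -35.15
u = -9.14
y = -15.24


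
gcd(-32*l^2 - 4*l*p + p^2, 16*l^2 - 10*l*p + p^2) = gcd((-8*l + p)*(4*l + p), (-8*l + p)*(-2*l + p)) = -8*l + p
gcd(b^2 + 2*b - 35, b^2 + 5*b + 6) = 1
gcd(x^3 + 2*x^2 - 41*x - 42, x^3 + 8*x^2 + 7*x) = x^2 + 8*x + 7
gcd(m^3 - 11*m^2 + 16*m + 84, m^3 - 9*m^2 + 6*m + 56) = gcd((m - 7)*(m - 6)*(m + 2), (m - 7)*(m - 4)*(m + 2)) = m^2 - 5*m - 14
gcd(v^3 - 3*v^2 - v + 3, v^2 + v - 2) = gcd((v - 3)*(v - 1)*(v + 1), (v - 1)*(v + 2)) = v - 1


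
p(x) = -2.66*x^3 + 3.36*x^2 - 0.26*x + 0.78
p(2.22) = -12.34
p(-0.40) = 1.59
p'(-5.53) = -281.46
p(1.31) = 0.23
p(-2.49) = 63.33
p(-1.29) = 12.42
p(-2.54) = 66.71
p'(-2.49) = -66.47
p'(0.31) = 1.06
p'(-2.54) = -68.81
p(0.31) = 0.94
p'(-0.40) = -4.22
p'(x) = -7.98*x^2 + 6.72*x - 0.26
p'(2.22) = -24.67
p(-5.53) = 554.81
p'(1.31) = -5.15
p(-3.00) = 103.62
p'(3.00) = -51.92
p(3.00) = -41.58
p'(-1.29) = -22.21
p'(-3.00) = -92.24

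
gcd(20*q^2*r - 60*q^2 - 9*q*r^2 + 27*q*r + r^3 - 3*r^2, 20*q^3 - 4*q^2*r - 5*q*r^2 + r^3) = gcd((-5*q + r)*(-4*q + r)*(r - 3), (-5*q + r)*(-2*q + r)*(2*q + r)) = 5*q - r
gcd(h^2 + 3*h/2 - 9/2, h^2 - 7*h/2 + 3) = h - 3/2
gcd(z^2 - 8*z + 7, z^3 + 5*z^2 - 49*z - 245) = z - 7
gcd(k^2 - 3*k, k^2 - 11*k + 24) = k - 3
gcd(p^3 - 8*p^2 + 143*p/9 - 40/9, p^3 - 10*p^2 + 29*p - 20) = p - 5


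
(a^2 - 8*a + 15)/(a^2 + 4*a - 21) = (a - 5)/(a + 7)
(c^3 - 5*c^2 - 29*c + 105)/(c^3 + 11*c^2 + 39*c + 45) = (c^2 - 10*c + 21)/(c^2 + 6*c + 9)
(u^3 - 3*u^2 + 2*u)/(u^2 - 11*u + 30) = u*(u^2 - 3*u + 2)/(u^2 - 11*u + 30)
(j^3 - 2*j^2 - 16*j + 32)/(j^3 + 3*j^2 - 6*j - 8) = (j - 4)/(j + 1)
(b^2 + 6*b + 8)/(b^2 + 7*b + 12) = (b + 2)/(b + 3)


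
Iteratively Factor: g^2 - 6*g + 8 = (g - 4)*(g - 2)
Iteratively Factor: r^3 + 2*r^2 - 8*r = (r)*(r^2 + 2*r - 8) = r*(r - 2)*(r + 4)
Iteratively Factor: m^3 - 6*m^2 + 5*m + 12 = (m - 3)*(m^2 - 3*m - 4) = (m - 3)*(m + 1)*(m - 4)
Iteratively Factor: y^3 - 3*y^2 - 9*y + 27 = (y - 3)*(y^2 - 9) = (y - 3)^2*(y + 3)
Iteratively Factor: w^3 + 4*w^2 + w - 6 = (w - 1)*(w^2 + 5*w + 6) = (w - 1)*(w + 2)*(w + 3)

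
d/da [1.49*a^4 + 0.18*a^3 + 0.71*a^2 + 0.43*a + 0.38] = 5.96*a^3 + 0.54*a^2 + 1.42*a + 0.43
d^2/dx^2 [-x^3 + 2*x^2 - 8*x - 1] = 4 - 6*x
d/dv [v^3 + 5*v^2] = v*(3*v + 10)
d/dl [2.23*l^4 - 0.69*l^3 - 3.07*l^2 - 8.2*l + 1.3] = 8.92*l^3 - 2.07*l^2 - 6.14*l - 8.2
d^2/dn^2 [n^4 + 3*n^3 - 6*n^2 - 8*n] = 12*n^2 + 18*n - 12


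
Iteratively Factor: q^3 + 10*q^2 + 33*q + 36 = (q + 3)*(q^2 + 7*q + 12) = (q + 3)^2*(q + 4)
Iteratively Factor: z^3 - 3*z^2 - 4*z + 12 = (z - 3)*(z^2 - 4) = (z - 3)*(z + 2)*(z - 2)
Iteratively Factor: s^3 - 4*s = (s)*(s^2 - 4) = s*(s + 2)*(s - 2)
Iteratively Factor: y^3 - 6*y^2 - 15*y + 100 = (y - 5)*(y^2 - y - 20) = (y - 5)*(y + 4)*(y - 5)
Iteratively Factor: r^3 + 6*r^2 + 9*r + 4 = (r + 1)*(r^2 + 5*r + 4) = (r + 1)^2*(r + 4)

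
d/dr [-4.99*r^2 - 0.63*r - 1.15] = -9.98*r - 0.63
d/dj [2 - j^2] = -2*j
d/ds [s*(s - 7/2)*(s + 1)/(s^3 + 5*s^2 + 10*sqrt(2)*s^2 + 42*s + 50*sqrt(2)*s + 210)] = (15*s^4 + 20*sqrt(2)*s^4 + 182*s^3 + 200*sqrt(2)*s^3 - 180*sqrt(2)*s^2 + 1085*s^2 - 2100*s - 1470)/(2*(s^6 + 10*s^5 + 20*sqrt(2)*s^5 + 200*sqrt(2)*s^4 + 309*s^4 + 1340*sqrt(2)*s^3 + 2840*s^3 + 8864*s^2 + 8400*sqrt(2)*s^2 + 17640*s + 21000*sqrt(2)*s + 44100))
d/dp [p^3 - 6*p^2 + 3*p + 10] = 3*p^2 - 12*p + 3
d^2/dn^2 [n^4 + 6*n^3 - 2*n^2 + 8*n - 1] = 12*n^2 + 36*n - 4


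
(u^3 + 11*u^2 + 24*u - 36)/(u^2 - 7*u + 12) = (u^3 + 11*u^2 + 24*u - 36)/(u^2 - 7*u + 12)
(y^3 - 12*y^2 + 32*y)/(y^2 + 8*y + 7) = y*(y^2 - 12*y + 32)/(y^2 + 8*y + 7)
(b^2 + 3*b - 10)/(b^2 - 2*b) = (b + 5)/b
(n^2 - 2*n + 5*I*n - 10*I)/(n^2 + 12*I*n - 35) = (n - 2)/(n + 7*I)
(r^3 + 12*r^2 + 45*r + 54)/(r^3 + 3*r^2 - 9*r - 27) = (r + 6)/(r - 3)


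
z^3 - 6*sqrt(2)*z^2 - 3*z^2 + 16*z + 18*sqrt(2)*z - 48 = (z - 3)*(z - 4*sqrt(2))*(z - 2*sqrt(2))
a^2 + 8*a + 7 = (a + 1)*(a + 7)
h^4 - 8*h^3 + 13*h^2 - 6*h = h*(h - 6)*(h - 1)^2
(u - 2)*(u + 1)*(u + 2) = u^3 + u^2 - 4*u - 4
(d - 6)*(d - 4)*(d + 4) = d^3 - 6*d^2 - 16*d + 96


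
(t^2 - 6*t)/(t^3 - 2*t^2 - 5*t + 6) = t*(t - 6)/(t^3 - 2*t^2 - 5*t + 6)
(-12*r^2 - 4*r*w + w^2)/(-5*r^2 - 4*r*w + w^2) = (12*r^2 + 4*r*w - w^2)/(5*r^2 + 4*r*w - w^2)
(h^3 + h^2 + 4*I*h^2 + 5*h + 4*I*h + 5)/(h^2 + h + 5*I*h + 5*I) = h - I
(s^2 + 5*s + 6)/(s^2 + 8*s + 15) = (s + 2)/(s + 5)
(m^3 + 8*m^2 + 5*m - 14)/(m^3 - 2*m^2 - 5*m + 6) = (m + 7)/(m - 3)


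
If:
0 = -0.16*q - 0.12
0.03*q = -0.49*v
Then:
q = -0.75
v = 0.05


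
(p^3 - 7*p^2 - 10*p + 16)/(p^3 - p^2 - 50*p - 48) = (p^2 + p - 2)/(p^2 + 7*p + 6)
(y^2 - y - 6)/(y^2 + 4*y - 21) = (y + 2)/(y + 7)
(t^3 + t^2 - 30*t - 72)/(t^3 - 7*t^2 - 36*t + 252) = (t^2 + 7*t + 12)/(t^2 - t - 42)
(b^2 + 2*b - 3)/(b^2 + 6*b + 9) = (b - 1)/(b + 3)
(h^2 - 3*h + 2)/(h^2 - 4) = (h - 1)/(h + 2)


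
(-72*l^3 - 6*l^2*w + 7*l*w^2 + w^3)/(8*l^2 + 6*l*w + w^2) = (-18*l^2 + 3*l*w + w^2)/(2*l + w)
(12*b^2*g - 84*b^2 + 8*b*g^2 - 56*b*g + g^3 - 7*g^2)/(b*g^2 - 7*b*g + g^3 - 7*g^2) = (12*b^2 + 8*b*g + g^2)/(g*(b + g))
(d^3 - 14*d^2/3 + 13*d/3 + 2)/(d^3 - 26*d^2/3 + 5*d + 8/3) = (d^2 - 5*d + 6)/(d^2 - 9*d + 8)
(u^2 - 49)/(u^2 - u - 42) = (u + 7)/(u + 6)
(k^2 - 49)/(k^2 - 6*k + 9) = (k^2 - 49)/(k^2 - 6*k + 9)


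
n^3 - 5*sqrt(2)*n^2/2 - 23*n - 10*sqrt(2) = (n - 5*sqrt(2))*(n + sqrt(2)/2)*(n + 2*sqrt(2))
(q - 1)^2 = q^2 - 2*q + 1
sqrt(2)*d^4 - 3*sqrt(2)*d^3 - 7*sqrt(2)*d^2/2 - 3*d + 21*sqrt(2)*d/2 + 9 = (d - 3)*(d - 3*sqrt(2)/2)*(d + sqrt(2))*(sqrt(2)*d + 1)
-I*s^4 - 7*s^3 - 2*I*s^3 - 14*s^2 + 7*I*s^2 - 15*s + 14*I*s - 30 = (s + 2)*(s - 5*I)*(s - 3*I)*(-I*s + 1)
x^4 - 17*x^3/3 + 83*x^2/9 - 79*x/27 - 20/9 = (x - 3)*(x - 5/3)*(x - 4/3)*(x + 1/3)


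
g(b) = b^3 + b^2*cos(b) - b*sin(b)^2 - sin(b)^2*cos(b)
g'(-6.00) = 89.07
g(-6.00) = -181.04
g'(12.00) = 540.71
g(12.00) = 1845.82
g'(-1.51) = 6.77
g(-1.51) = -1.86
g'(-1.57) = 7.85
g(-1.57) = -2.30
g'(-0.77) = 0.21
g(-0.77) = -0.01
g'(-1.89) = 14.85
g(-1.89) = -5.89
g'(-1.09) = 1.61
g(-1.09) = -0.25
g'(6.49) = 127.38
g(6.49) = 314.27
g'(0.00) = 0.00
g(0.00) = 0.00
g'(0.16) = 0.01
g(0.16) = 0.00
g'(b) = -b^2*sin(b) + 3*b^2 - 2*b*sin(b)*cos(b) + 2*b*cos(b) + sin(b)^3 - sin(b)^2 - 2*sin(b)*cos(b)^2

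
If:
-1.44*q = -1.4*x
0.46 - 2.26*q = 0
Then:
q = 0.20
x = 0.21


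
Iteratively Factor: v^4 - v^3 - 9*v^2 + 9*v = (v + 3)*(v^3 - 4*v^2 + 3*v) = (v - 1)*(v + 3)*(v^2 - 3*v) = v*(v - 1)*(v + 3)*(v - 3)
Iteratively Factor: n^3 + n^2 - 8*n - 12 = (n + 2)*(n^2 - n - 6) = (n - 3)*(n + 2)*(n + 2)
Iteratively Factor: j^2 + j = (j + 1)*(j)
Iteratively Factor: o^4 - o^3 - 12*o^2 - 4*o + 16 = (o - 4)*(o^3 + 3*o^2 - 4) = (o - 4)*(o - 1)*(o^2 + 4*o + 4) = (o - 4)*(o - 1)*(o + 2)*(o + 2)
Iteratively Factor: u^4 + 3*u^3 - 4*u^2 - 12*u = (u - 2)*(u^3 + 5*u^2 + 6*u) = (u - 2)*(u + 3)*(u^2 + 2*u) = u*(u - 2)*(u + 3)*(u + 2)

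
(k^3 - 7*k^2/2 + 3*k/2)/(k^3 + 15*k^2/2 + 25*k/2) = (2*k^2 - 7*k + 3)/(2*k^2 + 15*k + 25)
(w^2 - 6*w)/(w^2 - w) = (w - 6)/(w - 1)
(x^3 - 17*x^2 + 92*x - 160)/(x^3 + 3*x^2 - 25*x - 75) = (x^2 - 12*x + 32)/(x^2 + 8*x + 15)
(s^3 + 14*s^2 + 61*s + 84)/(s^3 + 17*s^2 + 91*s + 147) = (s + 4)/(s + 7)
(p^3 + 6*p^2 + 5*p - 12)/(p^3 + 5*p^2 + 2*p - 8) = (p + 3)/(p + 2)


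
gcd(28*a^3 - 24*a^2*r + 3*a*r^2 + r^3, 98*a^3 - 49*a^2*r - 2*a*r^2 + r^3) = -14*a^2 + 5*a*r + r^2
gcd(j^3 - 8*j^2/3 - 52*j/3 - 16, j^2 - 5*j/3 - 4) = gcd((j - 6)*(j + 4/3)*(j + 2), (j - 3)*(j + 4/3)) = j + 4/3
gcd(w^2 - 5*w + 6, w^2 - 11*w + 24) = w - 3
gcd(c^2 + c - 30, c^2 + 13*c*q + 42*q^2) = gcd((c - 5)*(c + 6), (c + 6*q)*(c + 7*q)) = 1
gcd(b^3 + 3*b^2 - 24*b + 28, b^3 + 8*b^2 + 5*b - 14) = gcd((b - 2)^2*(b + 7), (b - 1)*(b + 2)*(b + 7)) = b + 7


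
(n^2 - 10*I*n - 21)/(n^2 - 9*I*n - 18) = (n - 7*I)/(n - 6*I)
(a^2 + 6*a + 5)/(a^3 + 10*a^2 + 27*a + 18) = (a + 5)/(a^2 + 9*a + 18)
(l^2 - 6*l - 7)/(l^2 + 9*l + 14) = (l^2 - 6*l - 7)/(l^2 + 9*l + 14)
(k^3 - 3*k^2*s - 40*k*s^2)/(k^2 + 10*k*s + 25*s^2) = k*(k - 8*s)/(k + 5*s)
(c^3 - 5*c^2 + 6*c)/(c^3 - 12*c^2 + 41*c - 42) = c/(c - 7)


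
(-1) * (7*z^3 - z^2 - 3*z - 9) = -7*z^3 + z^2 + 3*z + 9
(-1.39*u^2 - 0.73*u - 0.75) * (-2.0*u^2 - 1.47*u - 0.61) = 2.78*u^4 + 3.5033*u^3 + 3.421*u^2 + 1.5478*u + 0.4575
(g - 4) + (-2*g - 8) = -g - 12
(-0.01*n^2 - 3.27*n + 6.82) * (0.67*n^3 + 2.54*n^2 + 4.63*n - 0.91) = -0.0067*n^5 - 2.2163*n^4 - 3.7827*n^3 + 2.1918*n^2 + 34.5523*n - 6.2062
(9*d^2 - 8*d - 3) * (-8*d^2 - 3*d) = -72*d^4 + 37*d^3 + 48*d^2 + 9*d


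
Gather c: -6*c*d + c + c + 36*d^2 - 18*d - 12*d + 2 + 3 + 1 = c*(2 - 6*d) + 36*d^2 - 30*d + 6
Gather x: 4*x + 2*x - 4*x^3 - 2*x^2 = -4*x^3 - 2*x^2 + 6*x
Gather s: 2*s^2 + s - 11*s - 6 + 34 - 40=2*s^2 - 10*s - 12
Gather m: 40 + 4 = 44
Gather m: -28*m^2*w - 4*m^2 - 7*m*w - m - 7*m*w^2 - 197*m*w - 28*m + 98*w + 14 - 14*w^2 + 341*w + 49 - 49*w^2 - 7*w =m^2*(-28*w - 4) + m*(-7*w^2 - 204*w - 29) - 63*w^2 + 432*w + 63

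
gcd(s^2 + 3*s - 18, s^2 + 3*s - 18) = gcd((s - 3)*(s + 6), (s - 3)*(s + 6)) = s^2 + 3*s - 18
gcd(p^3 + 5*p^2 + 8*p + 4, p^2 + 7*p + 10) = p + 2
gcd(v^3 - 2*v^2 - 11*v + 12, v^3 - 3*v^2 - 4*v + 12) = 1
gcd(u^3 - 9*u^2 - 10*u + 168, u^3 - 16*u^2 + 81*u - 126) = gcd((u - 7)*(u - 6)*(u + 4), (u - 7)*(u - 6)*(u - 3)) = u^2 - 13*u + 42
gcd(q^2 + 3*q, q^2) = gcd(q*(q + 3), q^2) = q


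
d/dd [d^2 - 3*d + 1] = 2*d - 3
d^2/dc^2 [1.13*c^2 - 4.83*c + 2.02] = 2.26000000000000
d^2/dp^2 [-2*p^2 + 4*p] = -4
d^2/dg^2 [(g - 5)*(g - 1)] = 2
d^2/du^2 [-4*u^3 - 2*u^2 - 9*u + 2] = -24*u - 4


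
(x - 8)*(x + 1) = x^2 - 7*x - 8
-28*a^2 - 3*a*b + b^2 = (-7*a + b)*(4*a + b)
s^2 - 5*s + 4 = (s - 4)*(s - 1)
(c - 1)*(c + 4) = c^2 + 3*c - 4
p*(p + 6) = p^2 + 6*p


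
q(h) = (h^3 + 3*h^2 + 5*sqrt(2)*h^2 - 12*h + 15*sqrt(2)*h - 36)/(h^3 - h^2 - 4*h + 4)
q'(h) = (-3*h^2 + 2*h + 4)*(h^3 + 3*h^2 + 5*sqrt(2)*h^2 - 12*h + 15*sqrt(2)*h - 36)/(h^3 - h^2 - 4*h + 4)^2 + (3*h^2 + 6*h + 10*sqrt(2)*h - 12 + 15*sqrt(2))/(h^3 - h^2 - 4*h + 4) = ((-3*h^2 + 2*h + 4)*(h^3 + 3*h^2 + 5*sqrt(2)*h^2 - 12*h + 15*sqrt(2)*h - 36) + (h^3 - h^2 - 4*h + 4)*(3*h^2 + 6*h + 10*sqrt(2)*h - 12 + 15*sqrt(2)))/(h^3 - h^2 - 4*h + 4)^2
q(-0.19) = -7.93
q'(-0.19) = -4.74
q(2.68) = 15.01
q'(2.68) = -18.38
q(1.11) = 39.40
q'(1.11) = -442.44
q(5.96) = 3.76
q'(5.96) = -0.67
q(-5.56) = -0.30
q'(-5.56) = -0.11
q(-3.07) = -0.08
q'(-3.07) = 1.00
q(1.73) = -20.75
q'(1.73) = -115.02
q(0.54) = -16.37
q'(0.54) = -28.07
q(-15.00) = 0.36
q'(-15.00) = -0.04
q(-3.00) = 0.00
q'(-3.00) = 1.21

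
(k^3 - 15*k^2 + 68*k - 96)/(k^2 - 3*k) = k - 12 + 32/k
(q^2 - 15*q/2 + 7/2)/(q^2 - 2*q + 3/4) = 2*(q - 7)/(2*q - 3)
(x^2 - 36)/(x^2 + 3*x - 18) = (x - 6)/(x - 3)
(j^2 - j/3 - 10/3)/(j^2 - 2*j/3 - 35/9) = 3*(j - 2)/(3*j - 7)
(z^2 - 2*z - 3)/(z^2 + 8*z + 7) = (z - 3)/(z + 7)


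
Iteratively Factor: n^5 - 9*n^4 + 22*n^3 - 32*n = (n + 1)*(n^4 - 10*n^3 + 32*n^2 - 32*n) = (n - 4)*(n + 1)*(n^3 - 6*n^2 + 8*n) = n*(n - 4)*(n + 1)*(n^2 - 6*n + 8) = n*(n - 4)^2*(n + 1)*(n - 2)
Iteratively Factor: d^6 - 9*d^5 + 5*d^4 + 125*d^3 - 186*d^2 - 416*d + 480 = (d - 1)*(d^5 - 8*d^4 - 3*d^3 + 122*d^2 - 64*d - 480) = (d - 5)*(d - 1)*(d^4 - 3*d^3 - 18*d^2 + 32*d + 96) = (d - 5)*(d - 1)*(d + 2)*(d^3 - 5*d^2 - 8*d + 48) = (d - 5)*(d - 4)*(d - 1)*(d + 2)*(d^2 - d - 12) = (d - 5)*(d - 4)*(d - 1)*(d + 2)*(d + 3)*(d - 4)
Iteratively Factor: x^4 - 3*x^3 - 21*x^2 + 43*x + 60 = (x - 3)*(x^3 - 21*x - 20) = (x - 3)*(x + 4)*(x^2 - 4*x - 5) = (x - 5)*(x - 3)*(x + 4)*(x + 1)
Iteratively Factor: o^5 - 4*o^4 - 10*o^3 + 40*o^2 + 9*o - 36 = (o - 1)*(o^4 - 3*o^3 - 13*o^2 + 27*o + 36) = (o - 1)*(o + 3)*(o^3 - 6*o^2 + 5*o + 12) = (o - 4)*(o - 1)*(o + 3)*(o^2 - 2*o - 3) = (o - 4)*(o - 3)*(o - 1)*(o + 3)*(o + 1)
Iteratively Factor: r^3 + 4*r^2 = (r)*(r^2 + 4*r) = r*(r + 4)*(r)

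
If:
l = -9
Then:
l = -9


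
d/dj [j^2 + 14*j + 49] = 2*j + 14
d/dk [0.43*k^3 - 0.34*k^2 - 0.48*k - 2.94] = 1.29*k^2 - 0.68*k - 0.48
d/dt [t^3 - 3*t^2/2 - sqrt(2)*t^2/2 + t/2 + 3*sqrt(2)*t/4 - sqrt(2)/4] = 3*t^2 - 3*t - sqrt(2)*t + 1/2 + 3*sqrt(2)/4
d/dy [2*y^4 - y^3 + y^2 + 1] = y*(8*y^2 - 3*y + 2)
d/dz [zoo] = 0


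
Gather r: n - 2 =n - 2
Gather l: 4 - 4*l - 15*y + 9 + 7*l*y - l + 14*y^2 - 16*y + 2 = l*(7*y - 5) + 14*y^2 - 31*y + 15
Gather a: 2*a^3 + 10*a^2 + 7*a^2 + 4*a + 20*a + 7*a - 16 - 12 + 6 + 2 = 2*a^3 + 17*a^2 + 31*a - 20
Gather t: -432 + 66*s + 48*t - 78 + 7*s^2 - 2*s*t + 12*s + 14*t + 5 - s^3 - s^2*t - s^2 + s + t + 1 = -s^3 + 6*s^2 + 79*s + t*(-s^2 - 2*s + 63) - 504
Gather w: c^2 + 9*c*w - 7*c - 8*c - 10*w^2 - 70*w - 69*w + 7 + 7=c^2 - 15*c - 10*w^2 + w*(9*c - 139) + 14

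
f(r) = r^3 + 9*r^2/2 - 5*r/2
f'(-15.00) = 537.50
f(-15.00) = -2325.00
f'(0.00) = -2.50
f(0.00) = 0.00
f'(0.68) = 5.01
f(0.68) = 0.70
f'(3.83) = 75.98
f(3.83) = 112.62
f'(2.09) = 29.41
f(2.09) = 23.56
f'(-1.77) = -9.03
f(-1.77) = 12.98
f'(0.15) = -1.08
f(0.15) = -0.27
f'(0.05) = -2.04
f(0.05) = -0.11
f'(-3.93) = 8.46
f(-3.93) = 18.63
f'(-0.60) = -6.82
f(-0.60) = 2.90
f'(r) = 3*r^2 + 9*r - 5/2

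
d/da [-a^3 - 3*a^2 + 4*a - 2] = -3*a^2 - 6*a + 4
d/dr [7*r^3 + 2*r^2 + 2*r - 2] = 21*r^2 + 4*r + 2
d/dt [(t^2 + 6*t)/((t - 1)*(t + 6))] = -1/(t^2 - 2*t + 1)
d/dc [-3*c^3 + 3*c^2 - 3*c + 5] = -9*c^2 + 6*c - 3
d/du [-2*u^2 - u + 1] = -4*u - 1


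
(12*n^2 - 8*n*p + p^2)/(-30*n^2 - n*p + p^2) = (-2*n + p)/(5*n + p)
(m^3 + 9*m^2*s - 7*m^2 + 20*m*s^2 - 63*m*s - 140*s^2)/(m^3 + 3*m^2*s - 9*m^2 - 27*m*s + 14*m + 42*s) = (m^2 + 9*m*s + 20*s^2)/(m^2 + 3*m*s - 2*m - 6*s)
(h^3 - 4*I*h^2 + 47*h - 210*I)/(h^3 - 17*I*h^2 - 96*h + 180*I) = (h + 7*I)/(h - 6*I)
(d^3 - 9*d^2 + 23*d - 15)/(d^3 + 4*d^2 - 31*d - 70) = (d^2 - 4*d + 3)/(d^2 + 9*d + 14)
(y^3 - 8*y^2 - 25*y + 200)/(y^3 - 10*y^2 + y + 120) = (y + 5)/(y + 3)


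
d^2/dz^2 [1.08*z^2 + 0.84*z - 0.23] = 2.16000000000000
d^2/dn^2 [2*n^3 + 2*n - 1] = 12*n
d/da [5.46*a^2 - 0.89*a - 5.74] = 10.92*a - 0.89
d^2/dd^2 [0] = 0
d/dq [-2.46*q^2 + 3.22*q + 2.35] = 3.22 - 4.92*q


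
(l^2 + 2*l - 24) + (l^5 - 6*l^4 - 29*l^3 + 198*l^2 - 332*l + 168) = l^5 - 6*l^4 - 29*l^3 + 199*l^2 - 330*l + 144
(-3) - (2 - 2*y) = 2*y - 5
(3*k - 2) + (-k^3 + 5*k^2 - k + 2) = -k^3 + 5*k^2 + 2*k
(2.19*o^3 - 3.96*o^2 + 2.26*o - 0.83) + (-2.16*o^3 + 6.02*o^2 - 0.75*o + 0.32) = 0.0299999999999998*o^3 + 2.06*o^2 + 1.51*o - 0.51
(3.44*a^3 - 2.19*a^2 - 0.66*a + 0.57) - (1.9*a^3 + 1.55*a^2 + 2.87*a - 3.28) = 1.54*a^3 - 3.74*a^2 - 3.53*a + 3.85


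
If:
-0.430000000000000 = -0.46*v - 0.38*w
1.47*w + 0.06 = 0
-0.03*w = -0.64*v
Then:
No Solution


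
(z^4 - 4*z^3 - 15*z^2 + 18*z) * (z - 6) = z^5 - 10*z^4 + 9*z^3 + 108*z^2 - 108*z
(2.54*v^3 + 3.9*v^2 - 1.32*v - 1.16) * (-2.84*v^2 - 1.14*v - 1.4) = -7.2136*v^5 - 13.9716*v^4 - 4.2532*v^3 - 0.6608*v^2 + 3.1704*v + 1.624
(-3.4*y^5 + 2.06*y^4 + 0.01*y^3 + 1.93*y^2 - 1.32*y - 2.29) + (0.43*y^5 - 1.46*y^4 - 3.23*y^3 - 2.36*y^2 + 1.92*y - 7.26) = -2.97*y^5 + 0.6*y^4 - 3.22*y^3 - 0.43*y^2 + 0.6*y - 9.55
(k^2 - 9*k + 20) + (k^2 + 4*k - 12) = 2*k^2 - 5*k + 8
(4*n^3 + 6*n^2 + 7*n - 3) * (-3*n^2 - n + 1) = -12*n^5 - 22*n^4 - 23*n^3 + 8*n^2 + 10*n - 3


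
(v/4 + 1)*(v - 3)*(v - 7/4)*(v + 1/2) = v^4/4 - v^3/16 - 113*v^2/32 + 113*v/32 + 21/8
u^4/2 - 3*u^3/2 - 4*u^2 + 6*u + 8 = (u/2 + 1)*(u - 4)*(u - 2)*(u + 1)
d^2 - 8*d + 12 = (d - 6)*(d - 2)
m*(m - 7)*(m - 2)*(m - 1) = m^4 - 10*m^3 + 23*m^2 - 14*m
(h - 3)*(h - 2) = h^2 - 5*h + 6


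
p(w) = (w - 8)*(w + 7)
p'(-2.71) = -6.42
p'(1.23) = 1.46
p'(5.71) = 10.42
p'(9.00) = 17.00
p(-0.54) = -55.17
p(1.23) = -55.72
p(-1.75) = -51.19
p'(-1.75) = -4.50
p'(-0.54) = -2.08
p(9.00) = 16.00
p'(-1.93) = -4.86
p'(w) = 2*w - 1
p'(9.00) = 17.00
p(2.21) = -53.33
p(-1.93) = -50.35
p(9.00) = 16.00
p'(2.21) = 3.42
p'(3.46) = 5.92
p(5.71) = -29.11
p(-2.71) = -45.95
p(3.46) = -47.49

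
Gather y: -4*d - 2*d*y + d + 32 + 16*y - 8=-3*d + y*(16 - 2*d) + 24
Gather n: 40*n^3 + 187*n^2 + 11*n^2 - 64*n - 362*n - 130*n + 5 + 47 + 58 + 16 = 40*n^3 + 198*n^2 - 556*n + 126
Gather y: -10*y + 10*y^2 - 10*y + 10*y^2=20*y^2 - 20*y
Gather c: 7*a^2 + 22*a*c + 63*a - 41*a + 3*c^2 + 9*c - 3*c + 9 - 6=7*a^2 + 22*a + 3*c^2 + c*(22*a + 6) + 3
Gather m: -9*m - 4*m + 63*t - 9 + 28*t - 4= -13*m + 91*t - 13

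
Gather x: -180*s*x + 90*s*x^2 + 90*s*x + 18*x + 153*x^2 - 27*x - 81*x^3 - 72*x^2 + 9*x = -90*s*x - 81*x^3 + x^2*(90*s + 81)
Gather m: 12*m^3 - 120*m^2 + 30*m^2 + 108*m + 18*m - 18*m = 12*m^3 - 90*m^2 + 108*m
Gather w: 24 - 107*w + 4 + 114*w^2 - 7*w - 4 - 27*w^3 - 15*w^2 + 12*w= -27*w^3 + 99*w^2 - 102*w + 24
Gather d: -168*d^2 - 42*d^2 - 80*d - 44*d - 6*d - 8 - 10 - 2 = -210*d^2 - 130*d - 20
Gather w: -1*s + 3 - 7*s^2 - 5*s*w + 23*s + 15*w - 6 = -7*s^2 + 22*s + w*(15 - 5*s) - 3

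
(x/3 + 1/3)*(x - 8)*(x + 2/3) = x^3/3 - 19*x^2/9 - 38*x/9 - 16/9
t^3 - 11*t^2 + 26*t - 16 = (t - 8)*(t - 2)*(t - 1)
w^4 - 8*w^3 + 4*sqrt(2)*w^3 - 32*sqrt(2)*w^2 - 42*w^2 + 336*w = w*(w - 8)*(w - 3*sqrt(2))*(w + 7*sqrt(2))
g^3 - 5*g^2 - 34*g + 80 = (g - 8)*(g - 2)*(g + 5)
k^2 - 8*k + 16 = (k - 4)^2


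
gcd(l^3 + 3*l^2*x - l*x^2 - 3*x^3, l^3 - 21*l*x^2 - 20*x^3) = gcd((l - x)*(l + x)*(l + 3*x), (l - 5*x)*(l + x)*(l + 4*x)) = l + x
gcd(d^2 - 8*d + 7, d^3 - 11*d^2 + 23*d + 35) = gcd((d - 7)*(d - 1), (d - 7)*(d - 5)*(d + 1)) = d - 7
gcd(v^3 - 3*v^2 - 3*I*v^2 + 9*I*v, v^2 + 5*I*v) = v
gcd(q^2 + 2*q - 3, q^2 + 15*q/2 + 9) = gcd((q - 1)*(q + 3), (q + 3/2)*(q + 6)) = 1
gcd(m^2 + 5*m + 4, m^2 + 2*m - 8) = m + 4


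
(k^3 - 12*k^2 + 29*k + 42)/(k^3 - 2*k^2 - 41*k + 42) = (k^2 - 5*k - 6)/(k^2 + 5*k - 6)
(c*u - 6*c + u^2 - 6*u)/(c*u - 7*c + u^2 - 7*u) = (u - 6)/(u - 7)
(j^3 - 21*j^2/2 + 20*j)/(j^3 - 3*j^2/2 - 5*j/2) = (j - 8)/(j + 1)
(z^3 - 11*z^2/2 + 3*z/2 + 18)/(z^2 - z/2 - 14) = (2*z^2 - 3*z - 9)/(2*z + 7)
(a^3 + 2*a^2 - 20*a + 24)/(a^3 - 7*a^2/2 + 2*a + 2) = 2*(a + 6)/(2*a + 1)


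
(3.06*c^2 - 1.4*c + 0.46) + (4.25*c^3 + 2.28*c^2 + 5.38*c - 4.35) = 4.25*c^3 + 5.34*c^2 + 3.98*c - 3.89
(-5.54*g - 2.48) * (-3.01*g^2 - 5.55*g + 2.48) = 16.6754*g^3 + 38.2118*g^2 + 0.024799999999999*g - 6.1504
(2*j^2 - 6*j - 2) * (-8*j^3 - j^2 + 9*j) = -16*j^5 + 46*j^4 + 40*j^3 - 52*j^2 - 18*j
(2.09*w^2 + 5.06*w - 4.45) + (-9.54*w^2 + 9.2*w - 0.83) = -7.45*w^2 + 14.26*w - 5.28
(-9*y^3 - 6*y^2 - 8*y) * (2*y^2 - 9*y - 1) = -18*y^5 + 69*y^4 + 47*y^3 + 78*y^2 + 8*y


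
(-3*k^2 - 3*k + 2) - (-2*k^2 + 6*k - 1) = -k^2 - 9*k + 3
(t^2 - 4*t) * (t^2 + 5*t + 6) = t^4 + t^3 - 14*t^2 - 24*t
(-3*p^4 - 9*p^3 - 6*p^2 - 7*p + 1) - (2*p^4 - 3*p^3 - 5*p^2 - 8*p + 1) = -5*p^4 - 6*p^3 - p^2 + p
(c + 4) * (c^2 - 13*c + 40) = c^3 - 9*c^2 - 12*c + 160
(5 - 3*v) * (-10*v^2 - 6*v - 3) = 30*v^3 - 32*v^2 - 21*v - 15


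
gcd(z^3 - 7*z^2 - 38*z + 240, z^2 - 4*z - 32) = z - 8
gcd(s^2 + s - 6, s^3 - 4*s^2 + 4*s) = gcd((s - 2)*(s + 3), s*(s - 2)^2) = s - 2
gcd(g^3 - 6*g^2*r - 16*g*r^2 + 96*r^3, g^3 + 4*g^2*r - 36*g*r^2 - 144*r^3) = -g^2 + 2*g*r + 24*r^2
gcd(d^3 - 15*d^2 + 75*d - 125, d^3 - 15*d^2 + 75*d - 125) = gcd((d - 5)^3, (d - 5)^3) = d^3 - 15*d^2 + 75*d - 125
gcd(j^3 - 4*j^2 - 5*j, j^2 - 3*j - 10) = j - 5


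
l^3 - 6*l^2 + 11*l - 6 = (l - 3)*(l - 2)*(l - 1)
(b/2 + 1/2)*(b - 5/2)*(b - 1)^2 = b^4/2 - 7*b^3/4 + 3*b^2/4 + 7*b/4 - 5/4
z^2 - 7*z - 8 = (z - 8)*(z + 1)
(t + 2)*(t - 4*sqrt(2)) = t^2 - 4*sqrt(2)*t + 2*t - 8*sqrt(2)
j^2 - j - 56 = (j - 8)*(j + 7)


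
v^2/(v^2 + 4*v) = v/(v + 4)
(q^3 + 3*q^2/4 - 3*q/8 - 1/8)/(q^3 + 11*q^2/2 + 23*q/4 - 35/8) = (4*q^2 + 5*q + 1)/(4*q^2 + 24*q + 35)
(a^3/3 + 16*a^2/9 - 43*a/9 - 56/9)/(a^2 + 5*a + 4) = (3*a^2 + 13*a - 56)/(9*(a + 4))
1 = 1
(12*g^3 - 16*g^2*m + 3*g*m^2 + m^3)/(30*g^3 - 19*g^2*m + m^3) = (6*g^2 - 5*g*m - m^2)/(15*g^2 - 2*g*m - m^2)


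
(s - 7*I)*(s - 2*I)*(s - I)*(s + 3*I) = s^4 - 7*I*s^3 + 7*s^2 - 55*I*s - 42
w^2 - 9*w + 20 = (w - 5)*(w - 4)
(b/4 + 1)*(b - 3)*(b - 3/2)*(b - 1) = b^4/4 - 3*b^3/8 - 13*b^2/4 + 63*b/8 - 9/2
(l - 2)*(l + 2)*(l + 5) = l^3 + 5*l^2 - 4*l - 20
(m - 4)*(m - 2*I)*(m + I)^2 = m^4 - 4*m^3 + 3*m^2 - 12*m + 2*I*m - 8*I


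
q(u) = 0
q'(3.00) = 0.00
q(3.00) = 0.00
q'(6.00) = 0.00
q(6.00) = 0.00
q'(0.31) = 0.00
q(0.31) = 0.00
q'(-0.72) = 0.00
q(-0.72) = 0.00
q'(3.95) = 0.00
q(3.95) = 0.00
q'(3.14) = 0.00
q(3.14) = 0.00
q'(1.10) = 0.00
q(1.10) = 0.00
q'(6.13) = 0.00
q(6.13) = 0.00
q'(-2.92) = 0.00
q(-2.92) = 0.00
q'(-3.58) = 0.00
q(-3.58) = 0.00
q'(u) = 0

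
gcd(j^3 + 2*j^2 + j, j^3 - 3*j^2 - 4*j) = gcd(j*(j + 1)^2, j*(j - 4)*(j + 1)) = j^2 + j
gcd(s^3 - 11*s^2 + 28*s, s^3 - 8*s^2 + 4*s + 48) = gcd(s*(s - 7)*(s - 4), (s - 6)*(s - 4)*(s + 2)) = s - 4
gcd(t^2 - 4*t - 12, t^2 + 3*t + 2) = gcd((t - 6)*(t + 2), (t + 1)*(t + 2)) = t + 2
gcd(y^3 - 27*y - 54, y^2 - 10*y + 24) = y - 6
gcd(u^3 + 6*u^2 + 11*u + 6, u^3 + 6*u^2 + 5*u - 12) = u + 3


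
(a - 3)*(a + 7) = a^2 + 4*a - 21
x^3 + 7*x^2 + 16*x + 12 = (x + 2)^2*(x + 3)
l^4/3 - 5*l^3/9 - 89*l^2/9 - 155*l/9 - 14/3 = (l/3 + 1)*(l - 7)*(l + 1/3)*(l + 2)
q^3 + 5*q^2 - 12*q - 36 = (q - 3)*(q + 2)*(q + 6)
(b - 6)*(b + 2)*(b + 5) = b^3 + b^2 - 32*b - 60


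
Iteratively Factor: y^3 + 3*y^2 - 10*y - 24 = (y + 2)*(y^2 + y - 12) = (y - 3)*(y + 2)*(y + 4)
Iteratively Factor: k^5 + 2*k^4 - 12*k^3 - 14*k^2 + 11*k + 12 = (k + 4)*(k^4 - 2*k^3 - 4*k^2 + 2*k + 3) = (k - 3)*(k + 4)*(k^3 + k^2 - k - 1) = (k - 3)*(k + 1)*(k + 4)*(k^2 - 1) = (k - 3)*(k - 1)*(k + 1)*(k + 4)*(k + 1)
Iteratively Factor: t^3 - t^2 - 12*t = (t + 3)*(t^2 - 4*t) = (t - 4)*(t + 3)*(t)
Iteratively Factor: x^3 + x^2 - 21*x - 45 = (x - 5)*(x^2 + 6*x + 9) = (x - 5)*(x + 3)*(x + 3)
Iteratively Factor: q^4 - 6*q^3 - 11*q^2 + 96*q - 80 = (q + 4)*(q^3 - 10*q^2 + 29*q - 20) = (q - 5)*(q + 4)*(q^2 - 5*q + 4) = (q - 5)*(q - 4)*(q + 4)*(q - 1)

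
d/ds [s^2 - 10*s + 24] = 2*s - 10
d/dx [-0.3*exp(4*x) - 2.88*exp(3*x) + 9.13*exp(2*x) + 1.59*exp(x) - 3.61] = (-1.2*exp(3*x) - 8.64*exp(2*x) + 18.26*exp(x) + 1.59)*exp(x)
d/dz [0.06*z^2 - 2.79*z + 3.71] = 0.12*z - 2.79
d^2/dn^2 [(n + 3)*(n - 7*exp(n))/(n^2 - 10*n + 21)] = (-7*n^5*exp(n) + 133*n^4*exp(n) - 644*n^3*exp(n) + 26*n^3 - 1428*n^2*exp(n) - 126*n^2 + 16779*n*exp(n) - 378*n - 30513*exp(n) + 2142)/(n^6 - 30*n^5 + 363*n^4 - 2260*n^3 + 7623*n^2 - 13230*n + 9261)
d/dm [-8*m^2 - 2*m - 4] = -16*m - 2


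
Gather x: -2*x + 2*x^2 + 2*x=2*x^2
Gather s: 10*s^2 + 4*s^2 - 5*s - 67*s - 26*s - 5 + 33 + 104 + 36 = 14*s^2 - 98*s + 168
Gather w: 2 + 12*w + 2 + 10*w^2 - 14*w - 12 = 10*w^2 - 2*w - 8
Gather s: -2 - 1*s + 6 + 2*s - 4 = s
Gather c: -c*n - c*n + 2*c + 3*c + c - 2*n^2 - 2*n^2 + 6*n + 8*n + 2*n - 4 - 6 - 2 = c*(6 - 2*n) - 4*n^2 + 16*n - 12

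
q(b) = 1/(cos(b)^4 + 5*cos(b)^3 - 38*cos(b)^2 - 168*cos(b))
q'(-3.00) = 0.00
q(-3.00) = 0.01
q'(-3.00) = 0.00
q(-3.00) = 0.01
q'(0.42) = -0.00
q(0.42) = -0.01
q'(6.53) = -0.00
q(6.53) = -0.01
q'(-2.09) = 0.02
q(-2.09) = 0.01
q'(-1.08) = 0.02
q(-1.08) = -0.01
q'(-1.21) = 0.04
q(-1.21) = -0.02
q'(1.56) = -51.07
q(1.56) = -0.55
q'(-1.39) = 0.18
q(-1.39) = -0.03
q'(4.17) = 0.02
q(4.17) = 0.01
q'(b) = (4*sin(b)*cos(b)^3 + 15*sin(b)*cos(b)^2 - 76*sin(b)*cos(b) - 168*sin(b))/(cos(b)^4 + 5*cos(b)^3 - 38*cos(b)^2 - 168*cos(b))^2 = (4*cos(b)^3 + 15*cos(b)^2 - 76*cos(b) - 168)*sin(b)/((cos(b)^3 + 5*cos(b)^2 - 38*cos(b) - 168)^2*cos(b)^2)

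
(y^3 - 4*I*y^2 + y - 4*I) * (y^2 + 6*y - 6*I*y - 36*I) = y^5 + 6*y^4 - 10*I*y^4 - 23*y^3 - 60*I*y^3 - 138*y^2 - 10*I*y^2 - 24*y - 60*I*y - 144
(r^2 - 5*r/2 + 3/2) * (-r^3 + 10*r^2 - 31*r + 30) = -r^5 + 25*r^4/2 - 115*r^3/2 + 245*r^2/2 - 243*r/2 + 45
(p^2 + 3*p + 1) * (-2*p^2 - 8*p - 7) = -2*p^4 - 14*p^3 - 33*p^2 - 29*p - 7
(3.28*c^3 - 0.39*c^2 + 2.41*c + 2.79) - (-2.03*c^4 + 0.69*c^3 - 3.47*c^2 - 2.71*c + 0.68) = 2.03*c^4 + 2.59*c^3 + 3.08*c^2 + 5.12*c + 2.11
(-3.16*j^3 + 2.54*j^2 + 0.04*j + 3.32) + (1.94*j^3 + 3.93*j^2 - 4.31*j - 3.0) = -1.22*j^3 + 6.47*j^2 - 4.27*j + 0.32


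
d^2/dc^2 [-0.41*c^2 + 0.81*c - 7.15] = -0.820000000000000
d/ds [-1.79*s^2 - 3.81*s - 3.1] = -3.58*s - 3.81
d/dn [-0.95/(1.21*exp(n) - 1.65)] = 1.1495*exp(n)/(1.21*exp(n) - 1.65)^2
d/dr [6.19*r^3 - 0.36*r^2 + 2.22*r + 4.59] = 18.57*r^2 - 0.72*r + 2.22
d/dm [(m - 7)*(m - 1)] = 2*m - 8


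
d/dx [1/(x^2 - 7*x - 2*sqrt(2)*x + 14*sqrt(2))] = (-2*x + 2*sqrt(2) + 7)/(x^2 - 7*x - 2*sqrt(2)*x + 14*sqrt(2))^2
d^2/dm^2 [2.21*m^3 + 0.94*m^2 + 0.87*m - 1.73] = 13.26*m + 1.88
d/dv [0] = 0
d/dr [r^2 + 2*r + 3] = 2*r + 2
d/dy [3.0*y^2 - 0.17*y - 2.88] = 6.0*y - 0.17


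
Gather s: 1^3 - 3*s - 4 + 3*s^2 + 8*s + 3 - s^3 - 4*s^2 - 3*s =-s^3 - s^2 + 2*s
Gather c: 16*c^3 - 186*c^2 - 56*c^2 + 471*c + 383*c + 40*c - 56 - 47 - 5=16*c^3 - 242*c^2 + 894*c - 108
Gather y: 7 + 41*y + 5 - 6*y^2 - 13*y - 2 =-6*y^2 + 28*y + 10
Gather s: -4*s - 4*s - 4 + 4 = -8*s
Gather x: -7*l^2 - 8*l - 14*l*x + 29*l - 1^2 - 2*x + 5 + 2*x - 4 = -7*l^2 - 14*l*x + 21*l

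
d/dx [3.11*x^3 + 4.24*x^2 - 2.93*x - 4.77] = 9.33*x^2 + 8.48*x - 2.93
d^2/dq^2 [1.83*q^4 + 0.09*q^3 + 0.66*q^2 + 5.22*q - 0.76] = 21.96*q^2 + 0.54*q + 1.32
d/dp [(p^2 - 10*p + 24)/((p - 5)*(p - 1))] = 2*(2*p^2 - 19*p + 47)/(p^4 - 12*p^3 + 46*p^2 - 60*p + 25)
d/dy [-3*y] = -3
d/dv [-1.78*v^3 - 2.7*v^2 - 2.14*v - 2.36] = -5.34*v^2 - 5.4*v - 2.14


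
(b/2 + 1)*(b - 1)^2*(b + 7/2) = b^4/2 + 7*b^3/4 - 3*b^2/2 - 17*b/4 + 7/2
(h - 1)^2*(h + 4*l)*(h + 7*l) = h^4 + 11*h^3*l - 2*h^3 + 28*h^2*l^2 - 22*h^2*l + h^2 - 56*h*l^2 + 11*h*l + 28*l^2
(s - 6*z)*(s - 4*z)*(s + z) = s^3 - 9*s^2*z + 14*s*z^2 + 24*z^3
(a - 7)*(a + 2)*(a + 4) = a^3 - a^2 - 34*a - 56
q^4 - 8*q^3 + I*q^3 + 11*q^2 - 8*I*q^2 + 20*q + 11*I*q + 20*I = (q - 5)*(q - 4)*(q + 1)*(q + I)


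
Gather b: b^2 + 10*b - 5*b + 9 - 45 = b^2 + 5*b - 36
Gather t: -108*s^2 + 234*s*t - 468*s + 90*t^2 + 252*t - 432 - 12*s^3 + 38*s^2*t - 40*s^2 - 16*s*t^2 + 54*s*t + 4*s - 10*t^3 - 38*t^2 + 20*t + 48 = -12*s^3 - 148*s^2 - 464*s - 10*t^3 + t^2*(52 - 16*s) + t*(38*s^2 + 288*s + 272) - 384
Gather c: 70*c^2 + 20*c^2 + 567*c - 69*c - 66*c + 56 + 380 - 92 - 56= 90*c^2 + 432*c + 288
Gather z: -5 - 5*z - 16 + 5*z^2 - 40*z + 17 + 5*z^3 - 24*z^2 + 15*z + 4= 5*z^3 - 19*z^2 - 30*z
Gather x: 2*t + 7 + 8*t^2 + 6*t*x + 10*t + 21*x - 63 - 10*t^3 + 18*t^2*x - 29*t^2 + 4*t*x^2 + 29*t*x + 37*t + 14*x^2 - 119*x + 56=-10*t^3 - 21*t^2 + 49*t + x^2*(4*t + 14) + x*(18*t^2 + 35*t - 98)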